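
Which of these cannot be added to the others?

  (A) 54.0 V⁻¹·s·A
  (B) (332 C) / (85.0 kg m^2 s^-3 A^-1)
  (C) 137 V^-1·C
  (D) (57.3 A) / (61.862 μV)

(D)

Work out the base dimensions of each:
  (A) A·s·V⁻¹ = A·s·(J·C⁻¹)⁻¹ = kg⁻¹·m⁻²·s⁴·A²
  (B) [s·A] / [kg·m²·s⁻³·A⁻¹] = kg⁻¹·m⁻²·s⁴·A²
  (C) C·V⁻¹ = s·A·(J·C⁻¹)⁻¹ = kg⁻¹·m⁻²·s⁴·A²
  (D) [A] / [kg·m²·s⁻³·A⁻¹] = kg⁻¹·m⁻²·s³·A²
All reduce to kg⁻¹·m⁻²·s⁴·A² except (D), which is kg⁻¹·m⁻²·s³·A².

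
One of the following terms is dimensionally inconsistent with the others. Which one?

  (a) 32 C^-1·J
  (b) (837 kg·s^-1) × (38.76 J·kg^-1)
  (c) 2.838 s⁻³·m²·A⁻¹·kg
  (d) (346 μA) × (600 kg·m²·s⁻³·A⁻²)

In SI base units:
  (a) J·C⁻¹ = N·m·(s·A)⁻¹ = kg·m²·s⁻³·A⁻¹
  (b) [kg·s⁻¹] · [m²·s⁻²] = kg·m²·s⁻³
  (c) kg·m²·s⁻³·A⁻¹
  (d) [A] · [kg·m²·s⁻³·A⁻²] = kg·m²·s⁻³·A⁻¹
All reduce to kg·m²·s⁻³·A⁻¹ except (b), which is kg·m²·s⁻³.

(b)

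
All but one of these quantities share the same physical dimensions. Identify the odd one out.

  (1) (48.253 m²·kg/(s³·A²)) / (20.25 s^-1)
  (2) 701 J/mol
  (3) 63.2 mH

(2)

Dimensions:
  (1) [kg·m²·s⁻³·A⁻²] / [s⁻¹] = kg·m²·s⁻²·A⁻²
  (2) J·mol⁻¹ = N·m·mol⁻¹ = kg·m²·s⁻²·mol⁻¹
  (3) H = V·s·A⁻¹ = kg·m²·s⁻²·A⁻²
All reduce to kg·m²·s⁻²·A⁻² except (2), which is kg·m²·s⁻²·mol⁻¹.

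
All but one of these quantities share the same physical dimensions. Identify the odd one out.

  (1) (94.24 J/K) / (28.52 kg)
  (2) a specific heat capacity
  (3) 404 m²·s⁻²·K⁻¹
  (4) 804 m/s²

Dimensions:
  (1) [kg·m²·s⁻²·K⁻¹] / [kg] = m²·s⁻²·K⁻¹
  (2) [specific heat capacity] = m²·s⁻²·K⁻¹
  (3) m²·s⁻²·K⁻¹
  (4) m·s⁻²
All reduce to m²·s⁻²·K⁻¹ except (4), which is m·s⁻².

(4)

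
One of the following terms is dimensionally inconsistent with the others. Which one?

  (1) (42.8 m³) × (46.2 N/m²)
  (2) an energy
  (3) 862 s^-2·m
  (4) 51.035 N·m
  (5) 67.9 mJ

(3)

In SI base units:
  (1) [m³] · [kg·m⁻¹·s⁻²] = kg·m²·s⁻²
  (2) [energy] = kg·m²·s⁻²
  (3) m·s⁻²
  (4) N·m = kg·m·s⁻²·m = kg·m²·s⁻²
  (5) J = N·m = kg·m²·s⁻²
All reduce to kg·m²·s⁻² except (3), which is m·s⁻².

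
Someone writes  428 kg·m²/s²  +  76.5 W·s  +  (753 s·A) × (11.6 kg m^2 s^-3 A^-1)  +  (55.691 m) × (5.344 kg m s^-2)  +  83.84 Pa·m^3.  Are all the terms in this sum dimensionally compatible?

Work out the base dimensions of each:
  428 kg·m²/s²:  kg·m²·s⁻²
  76.5 W·s:  W·s = J·s⁻¹·s = kg·m²·s⁻²
  (753 s·A) × (11.6 kg m^2 s^-3 A^-1):  [s·A] · [kg·m²·s⁻³·A⁻¹] = kg·m²·s⁻²
  (55.691 m) × (5.344 kg m s^-2):  [m] · [kg·m·s⁻²] = kg·m²·s⁻²
  83.84 Pa·m^3:  Pa·m³ = N·m⁻²·m³ = kg·m²·s⁻²
Every term reduces to kg·m²·s⁻².

Yes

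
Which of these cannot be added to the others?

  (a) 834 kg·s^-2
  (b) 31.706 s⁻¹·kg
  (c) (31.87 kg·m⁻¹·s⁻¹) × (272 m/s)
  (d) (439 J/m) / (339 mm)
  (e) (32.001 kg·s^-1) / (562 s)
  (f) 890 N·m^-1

Work out the base dimensions of each:
  (a) kg·s⁻²
  (b) kg·s⁻¹
  (c) [kg·m⁻¹·s⁻¹] · [m·s⁻¹] = kg·s⁻²
  (d) [kg·m·s⁻²] / [m] = kg·s⁻²
  (e) [kg·s⁻¹] / [s] = kg·s⁻²
  (f) N·m⁻¹ = kg·m·s⁻²·m⁻¹ = kg·s⁻²
All reduce to kg·s⁻² except (b), which is kg·s⁻¹.

(b)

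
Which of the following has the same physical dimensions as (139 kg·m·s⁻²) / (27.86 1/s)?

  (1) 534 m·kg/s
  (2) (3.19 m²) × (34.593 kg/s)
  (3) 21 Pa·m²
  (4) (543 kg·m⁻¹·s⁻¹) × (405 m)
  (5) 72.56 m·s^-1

Reference: [kg·m·s⁻²] / [s⁻¹] = kg·m·s⁻¹.
Each option:
  (1) kg·m·s⁻¹  ← same
  (2) [m²] · [kg·s⁻¹] = kg·m²·s⁻¹
  (3) Pa·m² = N·m⁻²·m² = kg·m·s⁻²
  (4) [kg·m⁻¹·s⁻¹] · [m] = kg·s⁻¹
  (5) m·s⁻¹
Only (1) matches kg·m·s⁻¹.

(1)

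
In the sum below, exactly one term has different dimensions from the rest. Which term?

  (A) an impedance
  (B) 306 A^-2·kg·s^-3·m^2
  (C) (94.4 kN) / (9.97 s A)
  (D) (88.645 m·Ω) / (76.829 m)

(C)

Dimensions:
  (A) [impedance] = kg·m²·s⁻³·A⁻²
  (B) kg·m²·s⁻³·A⁻²
  (C) [kg·m·s⁻²] / [s·A] = kg·m·s⁻³·A⁻¹
  (D) [kg·m³·s⁻³·A⁻²] / [m] = kg·m²·s⁻³·A⁻²
All reduce to kg·m²·s⁻³·A⁻² except (C), which is kg·m·s⁻³·A⁻¹.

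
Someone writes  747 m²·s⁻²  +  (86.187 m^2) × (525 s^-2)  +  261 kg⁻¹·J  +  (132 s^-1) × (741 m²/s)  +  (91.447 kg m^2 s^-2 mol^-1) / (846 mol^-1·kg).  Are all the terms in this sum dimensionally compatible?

Yes

Expand each in SI base units:
  747 m²·s⁻²:  m²·s⁻²
  (86.187 m^2) × (525 s^-2):  [m²] · [s⁻²] = m²·s⁻²
  261 kg⁻¹·J:  J·kg⁻¹ = N·m·kg⁻¹ = m²·s⁻²
  (132 s^-1) × (741 m²/s):  [s⁻¹] · [m²·s⁻¹] = m²·s⁻²
  (91.447 kg m^2 s^-2 mol^-1) / (846 mol^-1·kg):  [kg·m²·s⁻²·mol⁻¹] / [kg·mol⁻¹] = m²·s⁻²
Every term reduces to m²·s⁻².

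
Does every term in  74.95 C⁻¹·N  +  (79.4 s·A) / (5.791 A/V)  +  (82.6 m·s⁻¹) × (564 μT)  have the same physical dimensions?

No

Reduce each to base SI dimensions:
  74.95 C⁻¹·N:  N·C⁻¹ = kg·m·s⁻²·(s·A)⁻¹ = kg·m·s⁻³·A⁻¹
  (79.4 s·A) / (5.791 A/V):  [s·A] / [kg⁻¹·m⁻²·s³·A²] = kg·m²·s⁻²·A⁻¹
  (82.6 m·s⁻¹) × (564 μT):  [m·s⁻¹] · [kg·s⁻²·A⁻¹] = kg·m·s⁻³·A⁻¹
The terms do not share a single dimension (kg·m²·s⁻²·A⁻¹ vs kg·m·s⁻³·A⁻¹).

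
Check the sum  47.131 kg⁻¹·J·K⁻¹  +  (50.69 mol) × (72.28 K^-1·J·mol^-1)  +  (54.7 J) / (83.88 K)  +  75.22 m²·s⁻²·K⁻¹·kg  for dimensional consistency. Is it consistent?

Work out the base dimensions of each:
  47.131 kg⁻¹·J·K⁻¹:  J·kg⁻¹·K⁻¹ = N·m·kg⁻¹·K⁻¹ = m²·s⁻²·K⁻¹
  (50.69 mol) × (72.28 K^-1·J·mol^-1):  [mol] · [kg·m²·s⁻²·K⁻¹·mol⁻¹] = kg·m²·s⁻²·K⁻¹
  (54.7 J) / (83.88 K):  [kg·m²·s⁻²] / [K] = kg·m²·s⁻²·K⁻¹
  75.22 m²·s⁻²·K⁻¹·kg:  kg·m²·s⁻²·K⁻¹
The terms do not share a single dimension (kg·m²·s⁻²·K⁻¹ vs m²·s⁻²·K⁻¹).

No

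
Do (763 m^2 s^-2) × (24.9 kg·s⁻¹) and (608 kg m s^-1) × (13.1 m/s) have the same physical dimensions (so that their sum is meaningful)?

Expand each in SI base units:
  (763 m^2 s^-2) × (24.9 kg·s⁻¹):  [m²·s⁻²] · [kg·s⁻¹] = kg·m²·s⁻³
  (608 kg m s^-1) × (13.1 m/s):  [kg·m·s⁻¹] · [m·s⁻¹] = kg·m²·s⁻²
kg·m²·s⁻³ ≠ kg·m²·s⁻², so they cannot be added.

No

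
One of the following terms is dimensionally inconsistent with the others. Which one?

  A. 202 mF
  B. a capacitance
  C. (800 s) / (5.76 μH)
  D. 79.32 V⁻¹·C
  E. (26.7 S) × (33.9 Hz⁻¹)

C.

Reduce each to base SI dimensions:
  A. F = C·V⁻¹ = kg⁻¹·m⁻²·s⁴·A²
  B. [capacitance] = kg⁻¹·m⁻²·s⁴·A²
  C. [s] / [kg·m²·s⁻²·A⁻²] = kg⁻¹·m⁻²·s³·A²
  D. C·V⁻¹ = s·A·(J·C⁻¹)⁻¹ = kg⁻¹·m⁻²·s⁴·A²
  E. [kg⁻¹·m⁻²·s³·A²] · [s] = kg⁻¹·m⁻²·s⁴·A²
All reduce to kg⁻¹·m⁻²·s⁴·A² except C., which is kg⁻¹·m⁻²·s³·A².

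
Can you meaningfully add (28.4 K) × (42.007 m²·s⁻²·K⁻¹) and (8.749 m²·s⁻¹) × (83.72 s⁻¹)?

Yes

Dimensions:
  (28.4 K) × (42.007 m²·s⁻²·K⁻¹):  [K] · [m²·s⁻²·K⁻¹] = m²·s⁻²
  (8.749 m²·s⁻¹) × (83.72 s⁻¹):  [m²·s⁻¹] · [s⁻¹] = m²·s⁻²
Both are m²·s⁻², so they have the same dimensions and can be added.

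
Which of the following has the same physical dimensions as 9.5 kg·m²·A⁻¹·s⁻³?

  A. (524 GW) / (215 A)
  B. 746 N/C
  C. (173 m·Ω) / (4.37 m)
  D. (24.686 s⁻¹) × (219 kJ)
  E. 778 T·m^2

A.

Reference: kg·m²·s⁻³·A⁻¹.
Each option:
  A. [kg·m²·s⁻³] / [A] = kg·m²·s⁻³·A⁻¹  ← same
  B. N·C⁻¹ = kg·m·s⁻²·(s·A)⁻¹ = kg·m·s⁻³·A⁻¹
  C. [kg·m³·s⁻³·A⁻²] / [m] = kg·m²·s⁻³·A⁻²
  D. [s⁻¹] · [kg·m²·s⁻²] = kg·m²·s⁻³
  E. T·m² = Wb·m⁻²·m² = kg·m²·s⁻²·A⁻¹
Only A. matches kg·m²·s⁻³·A⁻¹.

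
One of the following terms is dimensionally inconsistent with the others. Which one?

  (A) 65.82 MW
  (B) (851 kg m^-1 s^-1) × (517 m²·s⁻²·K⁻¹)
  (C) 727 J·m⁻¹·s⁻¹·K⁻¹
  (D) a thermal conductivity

Reduce each to base SI dimensions:
  (A) W = J·s⁻¹ = kg·m²·s⁻³
  (B) [kg·m⁻¹·s⁻¹] · [m²·s⁻²·K⁻¹] = kg·m·s⁻³·K⁻¹
  (C) J·s⁻¹·m⁻¹·K⁻¹ = N·m·s⁻¹·m⁻¹·K⁻¹ = kg·m·s⁻³·K⁻¹
  (D) [thermal conductivity] = kg·m·s⁻³·K⁻¹
All reduce to kg·m·s⁻³·K⁻¹ except (A), which is kg·m²·s⁻³.

(A)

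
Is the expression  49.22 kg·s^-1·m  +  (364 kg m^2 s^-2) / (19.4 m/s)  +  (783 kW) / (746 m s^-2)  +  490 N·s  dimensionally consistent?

Expand each in SI base units:
  49.22 kg·s^-1·m:  kg·m·s⁻¹
  (364 kg m^2 s^-2) / (19.4 m/s):  [kg·m²·s⁻²] / [m·s⁻¹] = kg·m·s⁻¹
  (783 kW) / (746 m s^-2):  [kg·m²·s⁻³] / [m·s⁻²] = kg·m·s⁻¹
  490 N·s:  N·s = kg·m·s⁻²·s = kg·m·s⁻¹
Every term reduces to kg·m·s⁻¹.

Yes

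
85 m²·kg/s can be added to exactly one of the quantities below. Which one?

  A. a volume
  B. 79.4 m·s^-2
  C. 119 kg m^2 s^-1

C.

Reference: kg·m²·s⁻¹.
Each option:
  A. [volume] = m³
  B. m·s⁻²
  C. kg·m²·s⁻¹  ← same
Only C. matches kg·m²·s⁻¹.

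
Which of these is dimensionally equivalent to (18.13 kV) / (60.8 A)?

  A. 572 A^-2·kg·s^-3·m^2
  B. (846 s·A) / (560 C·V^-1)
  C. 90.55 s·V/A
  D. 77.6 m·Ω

A.

Reference: [kg·m²·s⁻³·A⁻¹] / [A] = kg·m²·s⁻³·A⁻².
Each option:
  A. kg·m²·s⁻³·A⁻²  ← same
  B. [s·A] / [kg⁻¹·m⁻²·s⁴·A²] = kg·m²·s⁻³·A⁻¹
  C. V·s·A⁻¹ = J·C⁻¹·s·A⁻¹ = kg·m²·s⁻²·A⁻²
  D. Ω·m = V·A⁻¹·m = kg·m³·s⁻³·A⁻²
Only A. matches kg·m²·s⁻³·A⁻².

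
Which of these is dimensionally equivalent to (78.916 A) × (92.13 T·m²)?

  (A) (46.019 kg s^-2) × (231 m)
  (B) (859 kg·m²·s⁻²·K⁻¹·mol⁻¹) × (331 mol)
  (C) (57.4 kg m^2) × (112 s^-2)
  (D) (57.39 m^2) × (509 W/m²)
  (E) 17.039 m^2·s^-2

Reference: [A] · [kg·m²·s⁻²·A⁻¹] = kg·m²·s⁻².
Each option:
  (A) [kg·s⁻²] · [m] = kg·m·s⁻²
  (B) [kg·m²·s⁻²·K⁻¹·mol⁻¹] · [mol] = kg·m²·s⁻²·K⁻¹
  (C) [kg·m²] · [s⁻²] = kg·m²·s⁻²  ← same
  (D) [m²] · [kg·s⁻³] = kg·m²·s⁻³
  (E) m²·s⁻²
Only (C) matches kg·m²·s⁻².

(C)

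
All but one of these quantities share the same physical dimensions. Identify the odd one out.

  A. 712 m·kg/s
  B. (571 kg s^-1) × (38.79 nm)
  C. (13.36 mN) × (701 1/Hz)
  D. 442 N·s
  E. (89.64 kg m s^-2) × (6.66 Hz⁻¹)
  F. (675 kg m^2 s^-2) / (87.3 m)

F.

Work out the base dimensions of each:
  A. kg·m·s⁻¹
  B. [kg·s⁻¹] · [m] = kg·m·s⁻¹
  C. [kg·m·s⁻²] · [s] = kg·m·s⁻¹
  D. N·s = kg·m·s⁻²·s = kg·m·s⁻¹
  E. [kg·m·s⁻²] · [s] = kg·m·s⁻¹
  F. [kg·m²·s⁻²] / [m] = kg·m·s⁻²
All reduce to kg·m·s⁻¹ except F., which is kg·m·s⁻².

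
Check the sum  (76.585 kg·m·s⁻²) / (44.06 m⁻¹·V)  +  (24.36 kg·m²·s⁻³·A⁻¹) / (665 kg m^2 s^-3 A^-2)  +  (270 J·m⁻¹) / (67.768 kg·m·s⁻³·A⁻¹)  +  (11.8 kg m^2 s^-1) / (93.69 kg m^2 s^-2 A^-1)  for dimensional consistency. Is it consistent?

Expand each in SI base units:
  (76.585 kg·m·s⁻²) / (44.06 m⁻¹·V):  [kg·m·s⁻²] / [kg·m·s⁻³·A⁻¹] = s·A
  (24.36 kg·m²·s⁻³·A⁻¹) / (665 kg m^2 s^-3 A^-2):  [kg·m²·s⁻³·A⁻¹] / [kg·m²·s⁻³·A⁻²] = A
  (270 J·m⁻¹) / (67.768 kg·m·s⁻³·A⁻¹):  [kg·m·s⁻²] / [kg·m·s⁻³·A⁻¹] = s·A
  (11.8 kg m^2 s^-1) / (93.69 kg m^2 s^-2 A^-1):  [kg·m²·s⁻¹] / [kg·m²·s⁻²·A⁻¹] = s·A
The terms do not share a single dimension (A vs s·A).

No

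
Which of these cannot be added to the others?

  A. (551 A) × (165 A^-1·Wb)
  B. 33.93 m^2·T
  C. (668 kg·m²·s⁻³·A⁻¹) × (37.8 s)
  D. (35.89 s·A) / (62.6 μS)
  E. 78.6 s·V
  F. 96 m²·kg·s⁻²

F.

Reduce each to base SI dimensions:
  A. [A] · [kg·m²·s⁻²·A⁻²] = kg·m²·s⁻²·A⁻¹
  B. T·m² = Wb·m⁻²·m² = kg·m²·s⁻²·A⁻¹
  C. [kg·m²·s⁻³·A⁻¹] · [s] = kg·m²·s⁻²·A⁻¹
  D. [s·A] / [kg⁻¹·m⁻²·s³·A²] = kg·m²·s⁻²·A⁻¹
  E. V·s = J·C⁻¹·s = kg·m²·s⁻²·A⁻¹
  F. kg·m²·s⁻²
All reduce to kg·m²·s⁻²·A⁻¹ except F., which is kg·m²·s⁻².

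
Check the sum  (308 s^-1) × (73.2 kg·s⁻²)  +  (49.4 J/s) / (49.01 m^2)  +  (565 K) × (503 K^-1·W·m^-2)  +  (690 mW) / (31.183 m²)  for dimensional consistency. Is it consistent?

Yes

Work out the base dimensions of each:
  (308 s^-1) × (73.2 kg·s⁻²):  [s⁻¹] · [kg·s⁻²] = kg·s⁻³
  (49.4 J/s) / (49.01 m^2):  [kg·m²·s⁻³] / [m²] = kg·s⁻³
  (565 K) × (503 K^-1·W·m^-2):  [K] · [kg·s⁻³·K⁻¹] = kg·s⁻³
  (690 mW) / (31.183 m²):  [kg·m²·s⁻³] / [m²] = kg·s⁻³
Every term reduces to kg·s⁻³.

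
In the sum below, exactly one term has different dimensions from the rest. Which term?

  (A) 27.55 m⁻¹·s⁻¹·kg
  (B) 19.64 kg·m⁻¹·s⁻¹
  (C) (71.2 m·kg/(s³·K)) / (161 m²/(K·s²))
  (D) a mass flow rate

Expand each in SI base units:
  (A) kg·m⁻¹·s⁻¹
  (B) kg·m⁻¹·s⁻¹
  (C) [kg·m·s⁻³·K⁻¹] / [m²·s⁻²·K⁻¹] = kg·m⁻¹·s⁻¹
  (D) [mass flow rate] = kg·s⁻¹
All reduce to kg·m⁻¹·s⁻¹ except (D), which is kg·s⁻¹.

(D)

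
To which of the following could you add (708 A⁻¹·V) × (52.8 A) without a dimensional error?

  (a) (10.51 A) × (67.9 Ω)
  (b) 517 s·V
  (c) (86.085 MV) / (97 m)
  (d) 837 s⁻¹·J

Reference: [kg·m²·s⁻³·A⁻²] · [A] = kg·m²·s⁻³·A⁻¹.
Each option:
  (a) [A] · [kg·m²·s⁻³·A⁻²] = kg·m²·s⁻³·A⁻¹  ← same
  (b) V·s = J·C⁻¹·s = kg·m²·s⁻²·A⁻¹
  (c) [kg·m²·s⁻³·A⁻¹] / [m] = kg·m·s⁻³·A⁻¹
  (d) J·s⁻¹ = N·m·s⁻¹ = kg·m²·s⁻³
Only (a) matches kg·m²·s⁻³·A⁻¹.

(a)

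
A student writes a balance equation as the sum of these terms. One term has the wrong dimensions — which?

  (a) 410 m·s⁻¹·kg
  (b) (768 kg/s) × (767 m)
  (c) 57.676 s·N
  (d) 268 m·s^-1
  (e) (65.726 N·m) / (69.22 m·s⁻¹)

Reduce each to base SI dimensions:
  (a) kg·m·s⁻¹
  (b) [kg·s⁻¹] · [m] = kg·m·s⁻¹
  (c) N·s = kg·m·s⁻²·s = kg·m·s⁻¹
  (d) m·s⁻¹
  (e) [kg·m²·s⁻²] / [m·s⁻¹] = kg·m·s⁻¹
All reduce to kg·m·s⁻¹ except (d), which is m·s⁻¹.

(d)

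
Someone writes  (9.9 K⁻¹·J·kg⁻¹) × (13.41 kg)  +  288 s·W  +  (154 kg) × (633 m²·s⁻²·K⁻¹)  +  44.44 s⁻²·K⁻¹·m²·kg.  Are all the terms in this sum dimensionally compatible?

In SI base units:
  (9.9 K⁻¹·J·kg⁻¹) × (13.41 kg):  [m²·s⁻²·K⁻¹] · [kg] = kg·m²·s⁻²·K⁻¹
  288 s·W:  W·s = J·s⁻¹·s = kg·m²·s⁻²
  (154 kg) × (633 m²·s⁻²·K⁻¹):  [kg] · [m²·s⁻²·K⁻¹] = kg·m²·s⁻²·K⁻¹
  44.44 s⁻²·K⁻¹·m²·kg:  kg·m²·s⁻²·K⁻¹
The terms do not share a single dimension (kg·m²·s⁻² vs kg·m²·s⁻²·K⁻¹).

No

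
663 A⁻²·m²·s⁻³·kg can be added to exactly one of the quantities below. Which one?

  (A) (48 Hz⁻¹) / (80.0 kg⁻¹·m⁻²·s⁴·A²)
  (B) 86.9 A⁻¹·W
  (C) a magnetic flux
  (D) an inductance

(A)

Reference: kg·m²·s⁻³·A⁻².
Each option:
  (A) [s] / [kg⁻¹·m⁻²·s⁴·A²] = kg·m²·s⁻³·A⁻²  ← same
  (B) W·A⁻¹ = J·s⁻¹·A⁻¹ = kg·m²·s⁻³·A⁻¹
  (C) [magnetic flux] = kg·m²·s⁻²·A⁻¹
  (D) [inductance] = kg·m²·s⁻²·A⁻²
Only (A) matches kg·m²·s⁻³·A⁻².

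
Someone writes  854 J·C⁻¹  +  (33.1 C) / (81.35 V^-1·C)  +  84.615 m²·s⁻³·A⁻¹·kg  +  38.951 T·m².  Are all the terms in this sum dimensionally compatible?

No

Reduce each to base SI dimensions:
  854 J·C⁻¹:  J·C⁻¹ = N·m·(s·A)⁻¹ = kg·m²·s⁻³·A⁻¹
  (33.1 C) / (81.35 V^-1·C):  [s·A] / [kg⁻¹·m⁻²·s⁴·A²] = kg·m²·s⁻³·A⁻¹
  84.615 m²·s⁻³·A⁻¹·kg:  kg·m²·s⁻³·A⁻¹
  38.951 T·m²:  T·m² = Wb·m⁻²·m² = kg·m²·s⁻²·A⁻¹
The terms do not share a single dimension (kg·m²·s⁻²·A⁻¹ vs kg·m²·s⁻³·A⁻¹).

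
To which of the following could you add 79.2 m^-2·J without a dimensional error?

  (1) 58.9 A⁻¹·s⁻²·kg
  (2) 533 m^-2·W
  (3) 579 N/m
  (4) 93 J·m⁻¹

(3)

Reference: J·m⁻² = N·m·m⁻² = kg·s⁻².
Each option:
  (1) kg·s⁻²·A⁻¹
  (2) W·m⁻² = J·s⁻¹·m⁻² = kg·s⁻³
  (3) N·m⁻¹ = kg·m·s⁻²·m⁻¹ = kg·s⁻²  ← same
  (4) J·m⁻¹ = N·m·m⁻¹ = kg·m·s⁻²
Only (3) matches kg·s⁻².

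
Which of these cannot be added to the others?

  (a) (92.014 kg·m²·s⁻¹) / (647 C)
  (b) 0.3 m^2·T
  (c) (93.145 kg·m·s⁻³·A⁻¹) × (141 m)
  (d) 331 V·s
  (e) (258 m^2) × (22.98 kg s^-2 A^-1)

Dimensions:
  (a) [kg·m²·s⁻¹] / [s·A] = kg·m²·s⁻²·A⁻¹
  (b) T·m² = Wb·m⁻²·m² = kg·m²·s⁻²·A⁻¹
  (c) [kg·m·s⁻³·A⁻¹] · [m] = kg·m²·s⁻³·A⁻¹
  (d) V·s = J·C⁻¹·s = kg·m²·s⁻²·A⁻¹
  (e) [m²] · [kg·s⁻²·A⁻¹] = kg·m²·s⁻²·A⁻¹
All reduce to kg·m²·s⁻²·A⁻¹ except (c), which is kg·m²·s⁻³·A⁻¹.

(c)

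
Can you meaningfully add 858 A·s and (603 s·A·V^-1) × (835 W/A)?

Dimensions:
  858 A·s:  A·s = s·A
  (603 s·A·V^-1) × (835 W/A):  [kg⁻¹·m⁻²·s⁴·A²] · [kg·m²·s⁻³·A⁻¹] = s·A
Both are s·A, so they have the same dimensions and can be added.

Yes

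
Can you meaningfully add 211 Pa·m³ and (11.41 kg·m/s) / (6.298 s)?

No

Dimensions:
  211 Pa·m³:  Pa·m³ = N·m⁻²·m³ = kg·m²·s⁻²
  (11.41 kg·m/s) / (6.298 s):  [kg·m·s⁻¹] / [s] = kg·m·s⁻²
kg·m²·s⁻² ≠ kg·m·s⁻², so they cannot be added.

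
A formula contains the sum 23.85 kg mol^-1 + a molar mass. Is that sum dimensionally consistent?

Work out the base dimensions of each:
  23.85 kg mol^-1:  kg·mol⁻¹
  a molar mass:  [molar mass] = kg·mol⁻¹
Both are kg·mol⁻¹, so they have the same dimensions and can be added.

Yes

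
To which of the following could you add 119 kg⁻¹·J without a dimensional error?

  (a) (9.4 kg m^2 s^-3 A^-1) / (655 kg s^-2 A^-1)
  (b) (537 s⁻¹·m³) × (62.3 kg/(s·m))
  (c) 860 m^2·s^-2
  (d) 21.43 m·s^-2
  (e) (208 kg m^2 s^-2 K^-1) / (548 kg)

Reference: J·kg⁻¹ = N·m·kg⁻¹ = m²·s⁻².
Each option:
  (a) [kg·m²·s⁻³·A⁻¹] / [kg·s⁻²·A⁻¹] = m²·s⁻¹
  (b) [m³·s⁻¹] · [kg·m⁻¹·s⁻¹] = kg·m²·s⁻²
  (c) m²·s⁻²  ← same
  (d) m·s⁻²
  (e) [kg·m²·s⁻²·K⁻¹] / [kg] = m²·s⁻²·K⁻¹
Only (c) matches m²·s⁻².

(c)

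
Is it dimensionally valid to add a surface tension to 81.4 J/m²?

Yes

In SI base units:
  a surface tension:  [surface tension] = kg·s⁻²
  81.4 J/m²:  J·m⁻² = N·m·m⁻² = kg·s⁻²
Both are kg·s⁻², so they have the same dimensions and can be added.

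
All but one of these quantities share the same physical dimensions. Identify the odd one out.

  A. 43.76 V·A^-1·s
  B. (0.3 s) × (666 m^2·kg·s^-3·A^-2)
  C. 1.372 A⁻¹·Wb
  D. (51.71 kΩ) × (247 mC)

D.

Dimensions:
  A. V·s·A⁻¹ = J·C⁻¹·s·A⁻¹ = kg·m²·s⁻²·A⁻²
  B. [s] · [kg·m²·s⁻³·A⁻²] = kg·m²·s⁻²·A⁻²
  C. Wb·A⁻¹ = V·s·A⁻¹ = kg·m²·s⁻²·A⁻²
  D. [kg·m²·s⁻³·A⁻²] · [s·A] = kg·m²·s⁻²·A⁻¹
All reduce to kg·m²·s⁻²·A⁻² except D., which is kg·m²·s⁻²·A⁻¹.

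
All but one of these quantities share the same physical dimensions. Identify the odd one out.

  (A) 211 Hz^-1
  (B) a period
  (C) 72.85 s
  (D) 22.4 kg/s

Work out the base dimensions of each:
  (A) Hz⁻¹ = (s⁻¹)⁻¹ = s
  (B) [period] = s
  (C) s
  (D) kg·s⁻¹
All reduce to s except (D), which is kg·s⁻¹.

(D)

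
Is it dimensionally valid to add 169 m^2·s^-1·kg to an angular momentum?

Work out the base dimensions of each:
  169 m^2·s^-1·kg:  kg·m²·s⁻¹
  an angular momentum:  [angular momentum] = kg·m²·s⁻¹
Both are kg·m²·s⁻¹, so they have the same dimensions and can be added.

Yes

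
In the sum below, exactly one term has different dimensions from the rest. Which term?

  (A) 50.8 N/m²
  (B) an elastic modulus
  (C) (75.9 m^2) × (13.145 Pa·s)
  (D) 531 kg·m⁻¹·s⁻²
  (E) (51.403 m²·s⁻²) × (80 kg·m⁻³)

Expand each in SI base units:
  (A) N·m⁻² = kg·m·s⁻²·m⁻² = kg·m⁻¹·s⁻²
  (B) [elastic modulus] = kg·m⁻¹·s⁻²
  (C) [m²] · [kg·m⁻¹·s⁻¹] = kg·m·s⁻¹
  (D) kg·m⁻¹·s⁻²
  (E) [m²·s⁻²] · [kg·m⁻³] = kg·m⁻¹·s⁻²
All reduce to kg·m⁻¹·s⁻² except (C), which is kg·m·s⁻¹.

(C)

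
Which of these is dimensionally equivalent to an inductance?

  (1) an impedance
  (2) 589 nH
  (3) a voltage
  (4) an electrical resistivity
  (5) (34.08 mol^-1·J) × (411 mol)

Reference: [inductance] = kg·m²·s⁻²·A⁻².
Each option:
  (1) [impedance] = kg·m²·s⁻³·A⁻²
  (2) H = V·s·A⁻¹ = kg·m²·s⁻²·A⁻²  ← same
  (3) [voltage] = kg·m²·s⁻³·A⁻¹
  (4) [electrical resistivity] = kg·m³·s⁻³·A⁻²
  (5) [kg·m²·s⁻²·mol⁻¹] · [mol] = kg·m²·s⁻²
Only (2) matches kg·m²·s⁻²·A⁻².

(2)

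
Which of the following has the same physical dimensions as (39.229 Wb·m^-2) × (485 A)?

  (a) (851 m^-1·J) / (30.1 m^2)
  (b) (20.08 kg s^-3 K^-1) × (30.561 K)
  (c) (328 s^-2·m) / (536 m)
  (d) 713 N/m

Reference: [kg·s⁻²·A⁻¹] · [A] = kg·s⁻².
Each option:
  (a) [kg·m·s⁻²] / [m²] = kg·m⁻¹·s⁻²
  (b) [kg·s⁻³·K⁻¹] · [K] = kg·s⁻³
  (c) [m·s⁻²] / [m] = s⁻²
  (d) N·m⁻¹ = kg·m·s⁻²·m⁻¹ = kg·s⁻²  ← same
Only (d) matches kg·s⁻².

(d)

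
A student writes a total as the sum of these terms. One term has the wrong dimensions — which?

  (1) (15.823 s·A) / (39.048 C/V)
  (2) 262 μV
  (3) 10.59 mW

(3)

Work out the base dimensions of each:
  (1) [s·A] / [kg⁻¹·m⁻²·s⁴·A²] = kg·m²·s⁻³·A⁻¹
  (2) V = J·C⁻¹ = kg·m²·s⁻³·A⁻¹
  (3) W = J·s⁻¹ = kg·m²·s⁻³
All reduce to kg·m²·s⁻³·A⁻¹ except (3), which is kg·m²·s⁻³.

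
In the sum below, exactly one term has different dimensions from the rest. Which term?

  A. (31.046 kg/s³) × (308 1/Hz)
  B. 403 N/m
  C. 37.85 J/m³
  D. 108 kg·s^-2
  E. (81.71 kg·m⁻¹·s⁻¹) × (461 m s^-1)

Reduce each to base SI dimensions:
  A. [kg·s⁻³] · [s] = kg·s⁻²
  B. N·m⁻¹ = kg·m·s⁻²·m⁻¹ = kg·s⁻²
  C. J·m⁻³ = N·m·m⁻³ = kg·m⁻¹·s⁻²
  D. kg·s⁻²
  E. [kg·m⁻¹·s⁻¹] · [m·s⁻¹] = kg·s⁻²
All reduce to kg·s⁻² except C., which is kg·m⁻¹·s⁻².

C.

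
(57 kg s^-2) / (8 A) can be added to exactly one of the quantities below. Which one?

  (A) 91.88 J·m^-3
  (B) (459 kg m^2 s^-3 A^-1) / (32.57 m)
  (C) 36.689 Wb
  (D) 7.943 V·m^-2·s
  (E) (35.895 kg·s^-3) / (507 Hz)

Reference: [kg·s⁻²] / [A] = kg·s⁻²·A⁻¹.
Each option:
  (A) J·m⁻³ = N·m·m⁻³ = kg·m⁻¹·s⁻²
  (B) [kg·m²·s⁻³·A⁻¹] / [m] = kg·m·s⁻³·A⁻¹
  (C) Wb = V·s = kg·m²·s⁻²·A⁻¹
  (D) V·s·m⁻² = J·C⁻¹·s·m⁻² = kg·s⁻²·A⁻¹  ← same
  (E) [kg·s⁻³] / [s⁻¹] = kg·s⁻²
Only (D) matches kg·s⁻²·A⁻¹.

(D)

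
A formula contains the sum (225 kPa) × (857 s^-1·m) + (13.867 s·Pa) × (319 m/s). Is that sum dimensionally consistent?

No

Work out the base dimensions of each:
  (225 kPa) × (857 s^-1·m):  [kg·m⁻¹·s⁻²] · [m·s⁻¹] = kg·s⁻³
  (13.867 s·Pa) × (319 m/s):  [kg·m⁻¹·s⁻¹] · [m·s⁻¹] = kg·s⁻²
kg·s⁻³ ≠ kg·s⁻², so they cannot be added.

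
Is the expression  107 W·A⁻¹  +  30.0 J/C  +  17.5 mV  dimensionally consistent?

Yes

Reduce each to base SI dimensions:
  107 W·A⁻¹:  W·A⁻¹ = J·s⁻¹·A⁻¹ = kg·m²·s⁻³·A⁻¹
  30.0 J/C:  J·C⁻¹ = N·m·(s·A)⁻¹ = kg·m²·s⁻³·A⁻¹
  17.5 mV:  V = J·C⁻¹ = kg·m²·s⁻³·A⁻¹
Every term reduces to kg·m²·s⁻³·A⁻¹.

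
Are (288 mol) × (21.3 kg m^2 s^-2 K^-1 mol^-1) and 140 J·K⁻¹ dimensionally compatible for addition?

Yes

Dimensions:
  (288 mol) × (21.3 kg m^2 s^-2 K^-1 mol^-1):  [mol] · [kg·m²·s⁻²·K⁻¹·mol⁻¹] = kg·m²·s⁻²·K⁻¹
  140 J·K⁻¹:  J·K⁻¹ = N·m·K⁻¹ = kg·m²·s⁻²·K⁻¹
Both are kg·m²·s⁻²·K⁻¹, so they have the same dimensions and can be added.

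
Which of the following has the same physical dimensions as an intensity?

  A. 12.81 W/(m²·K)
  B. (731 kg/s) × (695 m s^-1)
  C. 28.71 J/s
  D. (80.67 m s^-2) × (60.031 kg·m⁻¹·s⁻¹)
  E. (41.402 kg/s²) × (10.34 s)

D.

Reference: [intensity] = kg·s⁻³.
Each option:
  A. W·m⁻²·K⁻¹ = J·s⁻¹·m⁻²·K⁻¹ = kg·s⁻³·K⁻¹
  B. [kg·s⁻¹] · [m·s⁻¹] = kg·m·s⁻²
  C. J·s⁻¹ = N·m·s⁻¹ = kg·m²·s⁻³
  D. [m·s⁻²] · [kg·m⁻¹·s⁻¹] = kg·s⁻³  ← same
  E. [kg·s⁻²] · [s] = kg·s⁻¹
Only D. matches kg·s⁻³.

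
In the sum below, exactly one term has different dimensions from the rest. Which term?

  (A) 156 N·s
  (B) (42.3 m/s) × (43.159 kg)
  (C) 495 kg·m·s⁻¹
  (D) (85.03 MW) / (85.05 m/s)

Dimensions:
  (A) N·s = kg·m·s⁻²·s = kg·m·s⁻¹
  (B) [m·s⁻¹] · [kg] = kg·m·s⁻¹
  (C) kg·m·s⁻¹
  (D) [kg·m²·s⁻³] / [m·s⁻¹] = kg·m·s⁻²
All reduce to kg·m·s⁻¹ except (D), which is kg·m·s⁻².

(D)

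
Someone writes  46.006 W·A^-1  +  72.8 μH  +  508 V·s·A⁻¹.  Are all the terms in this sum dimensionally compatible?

Reduce each to base SI dimensions:
  46.006 W·A^-1:  W·A⁻¹ = J·s⁻¹·A⁻¹ = kg·m²·s⁻³·A⁻¹
  72.8 μH:  H = V·s·A⁻¹ = kg·m²·s⁻²·A⁻²
  508 V·s·A⁻¹:  V·s·A⁻¹ = J·C⁻¹·s·A⁻¹ = kg·m²·s⁻²·A⁻²
The terms do not share a single dimension (kg·m²·s⁻²·A⁻² vs kg·m²·s⁻³·A⁻¹).

No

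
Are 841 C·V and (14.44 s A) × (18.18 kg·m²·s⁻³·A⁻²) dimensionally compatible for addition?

Work out the base dimensions of each:
  841 C·V:  C·V = s·A·J·C⁻¹ = kg·m²·s⁻²
  (14.44 s A) × (18.18 kg·m²·s⁻³·A⁻²):  [s·A] · [kg·m²·s⁻³·A⁻²] = kg·m²·s⁻²·A⁻¹
kg·m²·s⁻² ≠ kg·m²·s⁻²·A⁻¹, so they cannot be added.

No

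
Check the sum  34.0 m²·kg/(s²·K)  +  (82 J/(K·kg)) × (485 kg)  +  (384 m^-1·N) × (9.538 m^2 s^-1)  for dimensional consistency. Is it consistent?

In SI base units:
  34.0 m²·kg/(s²·K):  kg·m²·s⁻²·K⁻¹
  (82 J/(K·kg)) × (485 kg):  [m²·s⁻²·K⁻¹] · [kg] = kg·m²·s⁻²·K⁻¹
  (384 m^-1·N) × (9.538 m^2 s^-1):  [kg·s⁻²] · [m²·s⁻¹] = kg·m²·s⁻³
The terms do not share a single dimension (kg·m²·s⁻²·K⁻¹ vs kg·m²·s⁻³).

No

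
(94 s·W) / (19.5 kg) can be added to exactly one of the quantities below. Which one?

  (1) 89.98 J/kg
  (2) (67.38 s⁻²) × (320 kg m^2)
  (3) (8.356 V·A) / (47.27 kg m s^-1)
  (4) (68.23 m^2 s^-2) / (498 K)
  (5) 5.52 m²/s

Reference: [kg·m²·s⁻²] / [kg] = m²·s⁻².
Each option:
  (1) J·kg⁻¹ = N·m·kg⁻¹ = m²·s⁻²  ← same
  (2) [s⁻²] · [kg·m²] = kg·m²·s⁻²
  (3) [kg·m²·s⁻³] / [kg·m·s⁻¹] = m·s⁻²
  (4) [m²·s⁻²] / [K] = m²·s⁻²·K⁻¹
  (5) m²·s⁻¹
Only (1) matches m²·s⁻².

(1)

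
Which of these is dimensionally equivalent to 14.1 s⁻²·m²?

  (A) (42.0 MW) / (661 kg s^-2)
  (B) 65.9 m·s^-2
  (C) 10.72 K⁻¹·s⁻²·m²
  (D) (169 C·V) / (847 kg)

(D)

Reference: m²·s⁻².
Each option:
  (A) [kg·m²·s⁻³] / [kg·s⁻²] = m²·s⁻¹
  (B) m·s⁻²
  (C) m²·s⁻²·K⁻¹
  (D) [kg·m²·s⁻²] / [kg] = m²·s⁻²  ← same
Only (D) matches m²·s⁻².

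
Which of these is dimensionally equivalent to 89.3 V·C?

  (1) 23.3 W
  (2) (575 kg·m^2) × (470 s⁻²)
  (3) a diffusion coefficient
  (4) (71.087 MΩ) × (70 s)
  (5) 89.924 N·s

(2)

Reference: C·V = s·A·J·C⁻¹ = kg·m²·s⁻².
Each option:
  (1) W = J·s⁻¹ = kg·m²·s⁻³
  (2) [kg·m²] · [s⁻²] = kg·m²·s⁻²  ← same
  (3) [diffusion coefficient] = m²·s⁻¹
  (4) [kg·m²·s⁻³·A⁻²] · [s] = kg·m²·s⁻²·A⁻²
  (5) N·s = kg·m·s⁻²·s = kg·m·s⁻¹
Only (2) matches kg·m²·s⁻².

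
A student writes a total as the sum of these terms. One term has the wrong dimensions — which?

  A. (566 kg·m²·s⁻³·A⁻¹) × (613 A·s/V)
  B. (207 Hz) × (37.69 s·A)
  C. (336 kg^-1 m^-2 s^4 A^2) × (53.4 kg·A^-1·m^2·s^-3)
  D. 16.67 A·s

In SI base units:
  A. [kg·m²·s⁻³·A⁻¹] · [kg⁻¹·m⁻²·s⁴·A²] = s·A
  B. [s⁻¹] · [s·A] = A
  C. [kg⁻¹·m⁻²·s⁴·A²] · [kg·m²·s⁻³·A⁻¹] = s·A
  D. A·s = s·A
All reduce to s·A except B., which is A.

B.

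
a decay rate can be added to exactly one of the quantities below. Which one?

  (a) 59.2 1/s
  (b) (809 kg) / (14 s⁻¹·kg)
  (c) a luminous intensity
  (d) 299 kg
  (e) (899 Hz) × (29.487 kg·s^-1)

(a)

Reference: [decay rate] = s⁻¹.
Each option:
  (a) s⁻¹  ← same
  (b) [kg] / [kg·s⁻¹] = s
  (c) [luminous intensity] = cd
  (d) kg
  (e) [s⁻¹] · [kg·s⁻¹] = kg·s⁻²
Only (a) matches s⁻¹.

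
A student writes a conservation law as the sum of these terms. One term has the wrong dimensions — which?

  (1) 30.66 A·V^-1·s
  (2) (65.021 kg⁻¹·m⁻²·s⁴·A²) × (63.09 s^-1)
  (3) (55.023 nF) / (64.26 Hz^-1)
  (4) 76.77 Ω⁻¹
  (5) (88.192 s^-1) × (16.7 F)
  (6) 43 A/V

In SI base units:
  (1) A·s·V⁻¹ = A·s·(J·C⁻¹)⁻¹ = kg⁻¹·m⁻²·s⁴·A²
  (2) [kg⁻¹·m⁻²·s⁴·A²] · [s⁻¹] = kg⁻¹·m⁻²·s³·A²
  (3) [kg⁻¹·m⁻²·s⁴·A²] / [s] = kg⁻¹·m⁻²·s³·A²
  (4) Ω⁻¹ = (V·A⁻¹)⁻¹ = kg⁻¹·m⁻²·s³·A²
  (5) [s⁻¹] · [kg⁻¹·m⁻²·s⁴·A²] = kg⁻¹·m⁻²·s³·A²
  (6) A·V⁻¹ = A·(J·C⁻¹)⁻¹ = kg⁻¹·m⁻²·s³·A²
All reduce to kg⁻¹·m⁻²·s³·A² except (1), which is kg⁻¹·m⁻²·s⁴·A².

(1)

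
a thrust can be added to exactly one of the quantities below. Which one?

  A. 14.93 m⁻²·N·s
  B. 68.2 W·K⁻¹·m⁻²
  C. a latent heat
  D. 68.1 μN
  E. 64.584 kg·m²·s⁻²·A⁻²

D.

Reference: [thrust] = kg·m·s⁻².
Each option:
  A. N·s·m⁻² = kg·m·s⁻²·s·m⁻² = kg·m⁻¹·s⁻¹
  B. W·m⁻²·K⁻¹ = J·s⁻¹·m⁻²·K⁻¹ = kg·s⁻³·K⁻¹
  C. [latent heat] = m²·s⁻²
  D. N = kg·m·s⁻²  ← same
  E. kg·m²·s⁻²·A⁻²
Only D. matches kg·m·s⁻².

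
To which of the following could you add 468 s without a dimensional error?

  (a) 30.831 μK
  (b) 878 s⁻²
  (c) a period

(c)

Reference: s.
Each option:
  (a) K
  (b) s⁻²
  (c) [period] = s  ← same
Only (c) matches s.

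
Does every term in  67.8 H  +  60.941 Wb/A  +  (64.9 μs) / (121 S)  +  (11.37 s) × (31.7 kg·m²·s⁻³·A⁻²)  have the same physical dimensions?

Yes

Work out the base dimensions of each:
  67.8 H:  H = V·s·A⁻¹ = kg·m²·s⁻²·A⁻²
  60.941 Wb/A:  Wb·A⁻¹ = V·s·A⁻¹ = kg·m²·s⁻²·A⁻²
  (64.9 μs) / (121 S):  [s] / [kg⁻¹·m⁻²·s³·A²] = kg·m²·s⁻²·A⁻²
  (11.37 s) × (31.7 kg·m²·s⁻³·A⁻²):  [s] · [kg·m²·s⁻³·A⁻²] = kg·m²·s⁻²·A⁻²
Every term reduces to kg·m²·s⁻²·A⁻².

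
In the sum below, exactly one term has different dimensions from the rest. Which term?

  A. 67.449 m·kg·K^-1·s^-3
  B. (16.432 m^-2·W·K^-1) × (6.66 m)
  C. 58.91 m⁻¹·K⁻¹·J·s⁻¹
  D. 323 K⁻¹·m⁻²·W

D.

Work out the base dimensions of each:
  A. kg·m·s⁻³·K⁻¹
  B. [kg·s⁻³·K⁻¹] · [m] = kg·m·s⁻³·K⁻¹
  C. J·s⁻¹·m⁻¹·K⁻¹ = N·m·s⁻¹·m⁻¹·K⁻¹ = kg·m·s⁻³·K⁻¹
  D. W·m⁻²·K⁻¹ = J·s⁻¹·m⁻²·K⁻¹ = kg·s⁻³·K⁻¹
All reduce to kg·m·s⁻³·K⁻¹ except D., which is kg·s⁻³·K⁻¹.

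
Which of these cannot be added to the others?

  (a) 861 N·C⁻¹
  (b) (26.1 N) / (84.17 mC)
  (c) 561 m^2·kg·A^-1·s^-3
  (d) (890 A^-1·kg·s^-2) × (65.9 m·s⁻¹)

Reduce each to base SI dimensions:
  (a) N·C⁻¹ = kg·m·s⁻²·(s·A)⁻¹ = kg·m·s⁻³·A⁻¹
  (b) [kg·m·s⁻²] / [s·A] = kg·m·s⁻³·A⁻¹
  (c) kg·m²·s⁻³·A⁻¹
  (d) [kg·s⁻²·A⁻¹] · [m·s⁻¹] = kg·m·s⁻³·A⁻¹
All reduce to kg·m·s⁻³·A⁻¹ except (c), which is kg·m²·s⁻³·A⁻¹.

(c)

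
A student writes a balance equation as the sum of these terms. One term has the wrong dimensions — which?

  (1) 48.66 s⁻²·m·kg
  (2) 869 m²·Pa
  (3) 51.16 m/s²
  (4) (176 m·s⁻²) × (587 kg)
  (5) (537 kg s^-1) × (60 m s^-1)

Expand each in SI base units:
  (1) kg·m·s⁻²
  (2) Pa·m² = N·m⁻²·m² = kg·m·s⁻²
  (3) m·s⁻²
  (4) [m·s⁻²] · [kg] = kg·m·s⁻²
  (5) [kg·s⁻¹] · [m·s⁻¹] = kg·m·s⁻²
All reduce to kg·m·s⁻² except (3), which is m·s⁻².

(3)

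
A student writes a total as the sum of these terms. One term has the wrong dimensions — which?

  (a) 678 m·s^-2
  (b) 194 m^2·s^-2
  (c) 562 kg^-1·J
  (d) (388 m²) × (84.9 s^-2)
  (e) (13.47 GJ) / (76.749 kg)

(a)

Work out the base dimensions of each:
  (a) m·s⁻²
  (b) m²·s⁻²
  (c) J·kg⁻¹ = N·m·kg⁻¹ = m²·s⁻²
  (d) [m²] · [s⁻²] = m²·s⁻²
  (e) [kg·m²·s⁻²] / [kg] = m²·s⁻²
All reduce to m²·s⁻² except (a), which is m·s⁻².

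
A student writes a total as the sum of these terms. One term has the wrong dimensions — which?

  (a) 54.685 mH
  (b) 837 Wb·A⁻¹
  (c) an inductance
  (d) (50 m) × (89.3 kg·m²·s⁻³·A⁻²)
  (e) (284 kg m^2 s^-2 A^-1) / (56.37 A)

(d)

Work out the base dimensions of each:
  (a) H = V·s·A⁻¹ = kg·m²·s⁻²·A⁻²
  (b) Wb·A⁻¹ = V·s·A⁻¹ = kg·m²·s⁻²·A⁻²
  (c) [inductance] = kg·m²·s⁻²·A⁻²
  (d) [m] · [kg·m²·s⁻³·A⁻²] = kg·m³·s⁻³·A⁻²
  (e) [kg·m²·s⁻²·A⁻¹] / [A] = kg·m²·s⁻²·A⁻²
All reduce to kg·m²·s⁻²·A⁻² except (d), which is kg·m³·s⁻³·A⁻².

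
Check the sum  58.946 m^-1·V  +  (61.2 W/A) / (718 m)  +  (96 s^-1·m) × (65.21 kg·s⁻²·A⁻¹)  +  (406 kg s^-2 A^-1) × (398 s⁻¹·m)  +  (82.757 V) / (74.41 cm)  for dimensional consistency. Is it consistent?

Work out the base dimensions of each:
  58.946 m^-1·V:  V·m⁻¹ = J·C⁻¹·m⁻¹ = kg·m·s⁻³·A⁻¹
  (61.2 W/A) / (718 m):  [kg·m²·s⁻³·A⁻¹] / [m] = kg·m·s⁻³·A⁻¹
  (96 s^-1·m) × (65.21 kg·s⁻²·A⁻¹):  [m·s⁻¹] · [kg·s⁻²·A⁻¹] = kg·m·s⁻³·A⁻¹
  (406 kg s^-2 A^-1) × (398 s⁻¹·m):  [kg·s⁻²·A⁻¹] · [m·s⁻¹] = kg·m·s⁻³·A⁻¹
  (82.757 V) / (74.41 cm):  [kg·m²·s⁻³·A⁻¹] / [m] = kg·m·s⁻³·A⁻¹
Every term reduces to kg·m·s⁻³·A⁻¹.

Yes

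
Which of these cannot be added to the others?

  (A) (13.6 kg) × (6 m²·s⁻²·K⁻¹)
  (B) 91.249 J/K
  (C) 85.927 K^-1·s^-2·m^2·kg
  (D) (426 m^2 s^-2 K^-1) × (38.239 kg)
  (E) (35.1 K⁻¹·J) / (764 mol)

Work out the base dimensions of each:
  (A) [kg] · [m²·s⁻²·K⁻¹] = kg·m²·s⁻²·K⁻¹
  (B) J·K⁻¹ = N·m·K⁻¹ = kg·m²·s⁻²·K⁻¹
  (C) kg·m²·s⁻²·K⁻¹
  (D) [m²·s⁻²·K⁻¹] · [kg] = kg·m²·s⁻²·K⁻¹
  (E) [kg·m²·s⁻²·K⁻¹] / [mol] = kg·m²·s⁻²·K⁻¹·mol⁻¹
All reduce to kg·m²·s⁻²·K⁻¹ except (E), which is kg·m²·s⁻²·K⁻¹·mol⁻¹.

(E)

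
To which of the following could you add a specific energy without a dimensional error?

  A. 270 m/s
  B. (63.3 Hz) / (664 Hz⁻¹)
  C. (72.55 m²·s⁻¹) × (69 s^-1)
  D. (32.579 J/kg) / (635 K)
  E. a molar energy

C.

Reference: [specific energy] = m²·s⁻².
Each option:
  A. m·s⁻¹
  B. [s⁻¹] / [s] = s⁻²
  C. [m²·s⁻¹] · [s⁻¹] = m²·s⁻²  ← same
  D. [m²·s⁻²] / [K] = m²·s⁻²·K⁻¹
  E. [molar energy] = kg·m²·s⁻²·mol⁻¹
Only C. matches m²·s⁻².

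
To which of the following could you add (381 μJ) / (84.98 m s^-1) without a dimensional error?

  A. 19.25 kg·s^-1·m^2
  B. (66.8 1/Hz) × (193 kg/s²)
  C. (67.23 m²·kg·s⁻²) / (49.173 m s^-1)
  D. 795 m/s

C.

Reference: [kg·m²·s⁻²] / [m·s⁻¹] = kg·m·s⁻¹.
Each option:
  A. kg·m²·s⁻¹
  B. [s] · [kg·s⁻²] = kg·s⁻¹
  C. [kg·m²·s⁻²] / [m·s⁻¹] = kg·m·s⁻¹  ← same
  D. m·s⁻¹
Only C. matches kg·m·s⁻¹.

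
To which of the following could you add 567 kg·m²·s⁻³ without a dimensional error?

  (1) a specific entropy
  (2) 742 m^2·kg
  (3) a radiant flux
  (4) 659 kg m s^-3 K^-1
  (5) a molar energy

(3)

Reference: kg·m²·s⁻³.
Each option:
  (1) [specific entropy] = m²·s⁻²·K⁻¹
  (2) kg·m²
  (3) [radiant flux] = kg·m²·s⁻³  ← same
  (4) kg·m·s⁻³·K⁻¹
  (5) [molar energy] = kg·m²·s⁻²·mol⁻¹
Only (3) matches kg·m²·s⁻³.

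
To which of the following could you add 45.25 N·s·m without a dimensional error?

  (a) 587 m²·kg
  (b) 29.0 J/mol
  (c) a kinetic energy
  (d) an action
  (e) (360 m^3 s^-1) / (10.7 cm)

Reference: N·m·s = kg·m·s⁻²·m·s = kg·m²·s⁻¹.
Each option:
  (a) kg·m²
  (b) J·mol⁻¹ = N·m·mol⁻¹ = kg·m²·s⁻²·mol⁻¹
  (c) [kinetic energy] = kg·m²·s⁻²
  (d) [action] = kg·m²·s⁻¹  ← same
  (e) [m³·s⁻¹] / [m] = m²·s⁻¹
Only (d) matches kg·m²·s⁻¹.

(d)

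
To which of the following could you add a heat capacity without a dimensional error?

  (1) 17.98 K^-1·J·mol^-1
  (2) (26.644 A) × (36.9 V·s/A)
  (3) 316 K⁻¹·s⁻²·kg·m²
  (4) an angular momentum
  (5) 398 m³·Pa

(3)

Reference: [heat capacity] = kg·m²·s⁻²·K⁻¹.
Each option:
  (1) J·mol⁻¹·K⁻¹ = N·m·mol⁻¹·K⁻¹ = kg·m²·s⁻²·K⁻¹·mol⁻¹
  (2) [A] · [kg·m²·s⁻²·A⁻²] = kg·m²·s⁻²·A⁻¹
  (3) kg·m²·s⁻²·K⁻¹  ← same
  (4) [angular momentum] = kg·m²·s⁻¹
  (5) Pa·m³ = N·m⁻²·m³ = kg·m²·s⁻²
Only (3) matches kg·m²·s⁻²·K⁻¹.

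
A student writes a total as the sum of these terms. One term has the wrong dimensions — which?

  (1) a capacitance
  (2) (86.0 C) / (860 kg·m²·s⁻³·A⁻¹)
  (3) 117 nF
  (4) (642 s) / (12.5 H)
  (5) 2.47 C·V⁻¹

(4)

Expand each in SI base units:
  (1) [capacitance] = kg⁻¹·m⁻²·s⁴·A²
  (2) [s·A] / [kg·m²·s⁻³·A⁻¹] = kg⁻¹·m⁻²·s⁴·A²
  (3) F = C·V⁻¹ = kg⁻¹·m⁻²·s⁴·A²
  (4) [s] / [kg·m²·s⁻²·A⁻²] = kg⁻¹·m⁻²·s³·A²
  (5) C·V⁻¹ = s·A·(J·C⁻¹)⁻¹ = kg⁻¹·m⁻²·s⁴·A²
All reduce to kg⁻¹·m⁻²·s⁴·A² except (4), which is kg⁻¹·m⁻²·s³·A².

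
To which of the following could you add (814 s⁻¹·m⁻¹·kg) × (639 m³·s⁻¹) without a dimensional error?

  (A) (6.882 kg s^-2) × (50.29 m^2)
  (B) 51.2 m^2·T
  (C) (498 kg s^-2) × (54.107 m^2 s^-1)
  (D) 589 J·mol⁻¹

(A)

Reference: [kg·m⁻¹·s⁻¹] · [m³·s⁻¹] = kg·m²·s⁻².
Each option:
  (A) [kg·s⁻²] · [m²] = kg·m²·s⁻²  ← same
  (B) T·m² = Wb·m⁻²·m² = kg·m²·s⁻²·A⁻¹
  (C) [kg·s⁻²] · [m²·s⁻¹] = kg·m²·s⁻³
  (D) J·mol⁻¹ = N·m·mol⁻¹ = kg·m²·s⁻²·mol⁻¹
Only (A) matches kg·m²·s⁻².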